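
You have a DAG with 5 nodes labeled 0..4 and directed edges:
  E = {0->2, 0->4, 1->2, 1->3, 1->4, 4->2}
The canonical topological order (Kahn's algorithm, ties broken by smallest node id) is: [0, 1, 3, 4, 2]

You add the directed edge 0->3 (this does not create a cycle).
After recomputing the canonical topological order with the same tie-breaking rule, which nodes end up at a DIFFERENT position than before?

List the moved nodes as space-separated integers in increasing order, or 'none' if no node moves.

Old toposort: [0, 1, 3, 4, 2]
Added edge 0->3
Recompute Kahn (smallest-id tiebreak):
  initial in-degrees: [0, 0, 3, 2, 2]
  ready (indeg=0): [0, 1]
  pop 0: indeg[2]->2; indeg[3]->1; indeg[4]->1 | ready=[1] | order so far=[0]
  pop 1: indeg[2]->1; indeg[3]->0; indeg[4]->0 | ready=[3, 4] | order so far=[0, 1]
  pop 3: no out-edges | ready=[4] | order so far=[0, 1, 3]
  pop 4: indeg[2]->0 | ready=[2] | order so far=[0, 1, 3, 4]
  pop 2: no out-edges | ready=[] | order so far=[0, 1, 3, 4, 2]
New canonical toposort: [0, 1, 3, 4, 2]
Compare positions:
  Node 0: index 0 -> 0 (same)
  Node 1: index 1 -> 1 (same)
  Node 2: index 4 -> 4 (same)
  Node 3: index 2 -> 2 (same)
  Node 4: index 3 -> 3 (same)
Nodes that changed position: none

Answer: none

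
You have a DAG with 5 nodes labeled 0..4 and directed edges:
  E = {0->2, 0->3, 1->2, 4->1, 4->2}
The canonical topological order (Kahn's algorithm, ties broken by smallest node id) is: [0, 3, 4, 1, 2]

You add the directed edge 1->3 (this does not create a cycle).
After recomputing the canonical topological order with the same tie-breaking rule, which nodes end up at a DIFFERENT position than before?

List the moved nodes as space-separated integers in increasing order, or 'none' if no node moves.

Old toposort: [0, 3, 4, 1, 2]
Added edge 1->3
Recompute Kahn (smallest-id tiebreak):
  initial in-degrees: [0, 1, 3, 2, 0]
  ready (indeg=0): [0, 4]
  pop 0: indeg[2]->2; indeg[3]->1 | ready=[4] | order so far=[0]
  pop 4: indeg[1]->0; indeg[2]->1 | ready=[1] | order so far=[0, 4]
  pop 1: indeg[2]->0; indeg[3]->0 | ready=[2, 3] | order so far=[0, 4, 1]
  pop 2: no out-edges | ready=[3] | order so far=[0, 4, 1, 2]
  pop 3: no out-edges | ready=[] | order so far=[0, 4, 1, 2, 3]
New canonical toposort: [0, 4, 1, 2, 3]
Compare positions:
  Node 0: index 0 -> 0 (same)
  Node 1: index 3 -> 2 (moved)
  Node 2: index 4 -> 3 (moved)
  Node 3: index 1 -> 4 (moved)
  Node 4: index 2 -> 1 (moved)
Nodes that changed position: 1 2 3 4

Answer: 1 2 3 4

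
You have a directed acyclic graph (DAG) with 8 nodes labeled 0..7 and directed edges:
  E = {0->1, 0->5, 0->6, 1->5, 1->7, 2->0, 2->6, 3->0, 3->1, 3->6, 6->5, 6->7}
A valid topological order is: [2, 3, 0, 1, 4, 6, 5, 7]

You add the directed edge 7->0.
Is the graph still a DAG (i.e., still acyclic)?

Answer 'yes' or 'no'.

Answer: no

Derivation:
Given toposort: [2, 3, 0, 1, 4, 6, 5, 7]
Position of 7: index 7; position of 0: index 2
New edge 7->0: backward (u after v in old order)
Backward edge: old toposort is now invalid. Check if this creates a cycle.
Does 0 already reach 7? Reachable from 0: [0, 1, 5, 6, 7]. YES -> cycle!
Still a DAG? no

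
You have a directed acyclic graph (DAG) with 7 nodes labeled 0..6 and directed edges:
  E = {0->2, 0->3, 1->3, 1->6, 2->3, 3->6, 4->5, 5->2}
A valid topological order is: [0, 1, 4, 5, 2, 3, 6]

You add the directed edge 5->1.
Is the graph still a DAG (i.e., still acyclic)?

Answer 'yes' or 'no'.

Answer: yes

Derivation:
Given toposort: [0, 1, 4, 5, 2, 3, 6]
Position of 5: index 3; position of 1: index 1
New edge 5->1: backward (u after v in old order)
Backward edge: old toposort is now invalid. Check if this creates a cycle.
Does 1 already reach 5? Reachable from 1: [1, 3, 6]. NO -> still a DAG (reorder needed).
Still a DAG? yes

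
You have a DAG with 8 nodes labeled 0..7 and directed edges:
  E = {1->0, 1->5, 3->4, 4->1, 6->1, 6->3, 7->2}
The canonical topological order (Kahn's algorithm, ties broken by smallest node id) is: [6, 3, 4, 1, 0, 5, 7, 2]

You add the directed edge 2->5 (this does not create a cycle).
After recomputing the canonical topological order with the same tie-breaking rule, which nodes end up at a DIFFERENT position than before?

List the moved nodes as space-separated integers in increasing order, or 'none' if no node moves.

Old toposort: [6, 3, 4, 1, 0, 5, 7, 2]
Added edge 2->5
Recompute Kahn (smallest-id tiebreak):
  initial in-degrees: [1, 2, 1, 1, 1, 2, 0, 0]
  ready (indeg=0): [6, 7]
  pop 6: indeg[1]->1; indeg[3]->0 | ready=[3, 7] | order so far=[6]
  pop 3: indeg[4]->0 | ready=[4, 7] | order so far=[6, 3]
  pop 4: indeg[1]->0 | ready=[1, 7] | order so far=[6, 3, 4]
  pop 1: indeg[0]->0; indeg[5]->1 | ready=[0, 7] | order so far=[6, 3, 4, 1]
  pop 0: no out-edges | ready=[7] | order so far=[6, 3, 4, 1, 0]
  pop 7: indeg[2]->0 | ready=[2] | order so far=[6, 3, 4, 1, 0, 7]
  pop 2: indeg[5]->0 | ready=[5] | order so far=[6, 3, 4, 1, 0, 7, 2]
  pop 5: no out-edges | ready=[] | order so far=[6, 3, 4, 1, 0, 7, 2, 5]
New canonical toposort: [6, 3, 4, 1, 0, 7, 2, 5]
Compare positions:
  Node 0: index 4 -> 4 (same)
  Node 1: index 3 -> 3 (same)
  Node 2: index 7 -> 6 (moved)
  Node 3: index 1 -> 1 (same)
  Node 4: index 2 -> 2 (same)
  Node 5: index 5 -> 7 (moved)
  Node 6: index 0 -> 0 (same)
  Node 7: index 6 -> 5 (moved)
Nodes that changed position: 2 5 7

Answer: 2 5 7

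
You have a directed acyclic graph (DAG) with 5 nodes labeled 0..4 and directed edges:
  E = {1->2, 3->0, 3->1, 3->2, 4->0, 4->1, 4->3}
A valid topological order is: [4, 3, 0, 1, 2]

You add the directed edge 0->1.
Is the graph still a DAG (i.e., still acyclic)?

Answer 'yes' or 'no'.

Answer: yes

Derivation:
Given toposort: [4, 3, 0, 1, 2]
Position of 0: index 2; position of 1: index 3
New edge 0->1: forward
Forward edge: respects the existing order. Still a DAG, same toposort still valid.
Still a DAG? yes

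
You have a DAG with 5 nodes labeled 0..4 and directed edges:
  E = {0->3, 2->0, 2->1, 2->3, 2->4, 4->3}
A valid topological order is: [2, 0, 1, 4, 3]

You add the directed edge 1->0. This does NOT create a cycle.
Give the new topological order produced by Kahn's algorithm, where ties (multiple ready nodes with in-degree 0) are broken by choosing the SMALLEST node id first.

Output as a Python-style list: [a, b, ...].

Old toposort: [2, 0, 1, 4, 3]
Added edge: 1->0
Position of 1 (2) > position of 0 (1). Must reorder: 1 must now come before 0.
Run Kahn's algorithm (break ties by smallest node id):
  initial in-degrees: [2, 1, 0, 3, 1]
  ready (indeg=0): [2]
  pop 2: indeg[0]->1; indeg[1]->0; indeg[3]->2; indeg[4]->0 | ready=[1, 4] | order so far=[2]
  pop 1: indeg[0]->0 | ready=[0, 4] | order so far=[2, 1]
  pop 0: indeg[3]->1 | ready=[4] | order so far=[2, 1, 0]
  pop 4: indeg[3]->0 | ready=[3] | order so far=[2, 1, 0, 4]
  pop 3: no out-edges | ready=[] | order so far=[2, 1, 0, 4, 3]
  Result: [2, 1, 0, 4, 3]

Answer: [2, 1, 0, 4, 3]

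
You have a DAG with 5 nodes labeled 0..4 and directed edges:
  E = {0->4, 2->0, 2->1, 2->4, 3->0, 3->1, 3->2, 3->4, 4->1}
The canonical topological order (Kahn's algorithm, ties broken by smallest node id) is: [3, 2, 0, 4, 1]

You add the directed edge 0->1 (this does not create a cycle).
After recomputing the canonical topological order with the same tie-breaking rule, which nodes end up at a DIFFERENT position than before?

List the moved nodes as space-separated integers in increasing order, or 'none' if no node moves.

Answer: none

Derivation:
Old toposort: [3, 2, 0, 4, 1]
Added edge 0->1
Recompute Kahn (smallest-id tiebreak):
  initial in-degrees: [2, 4, 1, 0, 3]
  ready (indeg=0): [3]
  pop 3: indeg[0]->1; indeg[1]->3; indeg[2]->0; indeg[4]->2 | ready=[2] | order so far=[3]
  pop 2: indeg[0]->0; indeg[1]->2; indeg[4]->1 | ready=[0] | order so far=[3, 2]
  pop 0: indeg[1]->1; indeg[4]->0 | ready=[4] | order so far=[3, 2, 0]
  pop 4: indeg[1]->0 | ready=[1] | order so far=[3, 2, 0, 4]
  pop 1: no out-edges | ready=[] | order so far=[3, 2, 0, 4, 1]
New canonical toposort: [3, 2, 0, 4, 1]
Compare positions:
  Node 0: index 2 -> 2 (same)
  Node 1: index 4 -> 4 (same)
  Node 2: index 1 -> 1 (same)
  Node 3: index 0 -> 0 (same)
  Node 4: index 3 -> 3 (same)
Nodes that changed position: none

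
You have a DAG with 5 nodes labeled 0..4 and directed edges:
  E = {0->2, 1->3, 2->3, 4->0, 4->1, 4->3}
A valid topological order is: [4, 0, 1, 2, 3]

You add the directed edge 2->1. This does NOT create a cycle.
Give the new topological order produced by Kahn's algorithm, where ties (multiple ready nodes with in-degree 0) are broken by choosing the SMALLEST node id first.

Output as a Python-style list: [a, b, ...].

Old toposort: [4, 0, 1, 2, 3]
Added edge: 2->1
Position of 2 (3) > position of 1 (2). Must reorder: 2 must now come before 1.
Run Kahn's algorithm (break ties by smallest node id):
  initial in-degrees: [1, 2, 1, 3, 0]
  ready (indeg=0): [4]
  pop 4: indeg[0]->0; indeg[1]->1; indeg[3]->2 | ready=[0] | order so far=[4]
  pop 0: indeg[2]->0 | ready=[2] | order so far=[4, 0]
  pop 2: indeg[1]->0; indeg[3]->1 | ready=[1] | order so far=[4, 0, 2]
  pop 1: indeg[3]->0 | ready=[3] | order so far=[4, 0, 2, 1]
  pop 3: no out-edges | ready=[] | order so far=[4, 0, 2, 1, 3]
  Result: [4, 0, 2, 1, 3]

Answer: [4, 0, 2, 1, 3]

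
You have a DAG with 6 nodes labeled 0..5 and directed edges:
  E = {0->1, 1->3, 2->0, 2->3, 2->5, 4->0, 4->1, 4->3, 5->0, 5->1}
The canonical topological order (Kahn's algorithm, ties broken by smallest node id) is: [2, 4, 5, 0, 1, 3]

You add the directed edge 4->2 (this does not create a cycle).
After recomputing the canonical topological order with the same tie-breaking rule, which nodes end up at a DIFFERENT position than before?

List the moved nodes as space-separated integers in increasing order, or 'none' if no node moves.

Old toposort: [2, 4, 5, 0, 1, 3]
Added edge 4->2
Recompute Kahn (smallest-id tiebreak):
  initial in-degrees: [3, 3, 1, 3, 0, 1]
  ready (indeg=0): [4]
  pop 4: indeg[0]->2; indeg[1]->2; indeg[2]->0; indeg[3]->2 | ready=[2] | order so far=[4]
  pop 2: indeg[0]->1; indeg[3]->1; indeg[5]->0 | ready=[5] | order so far=[4, 2]
  pop 5: indeg[0]->0; indeg[1]->1 | ready=[0] | order so far=[4, 2, 5]
  pop 0: indeg[1]->0 | ready=[1] | order so far=[4, 2, 5, 0]
  pop 1: indeg[3]->0 | ready=[3] | order so far=[4, 2, 5, 0, 1]
  pop 3: no out-edges | ready=[] | order so far=[4, 2, 5, 0, 1, 3]
New canonical toposort: [4, 2, 5, 0, 1, 3]
Compare positions:
  Node 0: index 3 -> 3 (same)
  Node 1: index 4 -> 4 (same)
  Node 2: index 0 -> 1 (moved)
  Node 3: index 5 -> 5 (same)
  Node 4: index 1 -> 0 (moved)
  Node 5: index 2 -> 2 (same)
Nodes that changed position: 2 4

Answer: 2 4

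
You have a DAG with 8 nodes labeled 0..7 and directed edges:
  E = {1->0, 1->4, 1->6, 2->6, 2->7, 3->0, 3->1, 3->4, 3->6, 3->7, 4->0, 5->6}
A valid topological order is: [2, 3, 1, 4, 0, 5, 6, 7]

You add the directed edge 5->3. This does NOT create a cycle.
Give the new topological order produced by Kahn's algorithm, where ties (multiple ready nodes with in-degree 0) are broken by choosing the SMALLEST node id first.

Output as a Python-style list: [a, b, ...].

Answer: [2, 5, 3, 1, 4, 0, 6, 7]

Derivation:
Old toposort: [2, 3, 1, 4, 0, 5, 6, 7]
Added edge: 5->3
Position of 5 (5) > position of 3 (1). Must reorder: 5 must now come before 3.
Run Kahn's algorithm (break ties by smallest node id):
  initial in-degrees: [3, 1, 0, 1, 2, 0, 4, 2]
  ready (indeg=0): [2, 5]
  pop 2: indeg[6]->3; indeg[7]->1 | ready=[5] | order so far=[2]
  pop 5: indeg[3]->0; indeg[6]->2 | ready=[3] | order so far=[2, 5]
  pop 3: indeg[0]->2; indeg[1]->0; indeg[4]->1; indeg[6]->1; indeg[7]->0 | ready=[1, 7] | order so far=[2, 5, 3]
  pop 1: indeg[0]->1; indeg[4]->0; indeg[6]->0 | ready=[4, 6, 7] | order so far=[2, 5, 3, 1]
  pop 4: indeg[0]->0 | ready=[0, 6, 7] | order so far=[2, 5, 3, 1, 4]
  pop 0: no out-edges | ready=[6, 7] | order so far=[2, 5, 3, 1, 4, 0]
  pop 6: no out-edges | ready=[7] | order so far=[2, 5, 3, 1, 4, 0, 6]
  pop 7: no out-edges | ready=[] | order so far=[2, 5, 3, 1, 4, 0, 6, 7]
  Result: [2, 5, 3, 1, 4, 0, 6, 7]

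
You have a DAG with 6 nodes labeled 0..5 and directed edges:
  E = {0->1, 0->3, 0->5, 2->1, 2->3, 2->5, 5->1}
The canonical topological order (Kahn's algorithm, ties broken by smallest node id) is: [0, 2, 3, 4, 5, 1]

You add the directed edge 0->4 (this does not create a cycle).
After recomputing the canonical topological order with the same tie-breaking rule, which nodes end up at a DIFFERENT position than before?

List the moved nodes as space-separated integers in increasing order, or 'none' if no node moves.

Answer: none

Derivation:
Old toposort: [0, 2, 3, 4, 5, 1]
Added edge 0->4
Recompute Kahn (smallest-id tiebreak):
  initial in-degrees: [0, 3, 0, 2, 1, 2]
  ready (indeg=0): [0, 2]
  pop 0: indeg[1]->2; indeg[3]->1; indeg[4]->0; indeg[5]->1 | ready=[2, 4] | order so far=[0]
  pop 2: indeg[1]->1; indeg[3]->0; indeg[5]->0 | ready=[3, 4, 5] | order so far=[0, 2]
  pop 3: no out-edges | ready=[4, 5] | order so far=[0, 2, 3]
  pop 4: no out-edges | ready=[5] | order so far=[0, 2, 3, 4]
  pop 5: indeg[1]->0 | ready=[1] | order so far=[0, 2, 3, 4, 5]
  pop 1: no out-edges | ready=[] | order so far=[0, 2, 3, 4, 5, 1]
New canonical toposort: [0, 2, 3, 4, 5, 1]
Compare positions:
  Node 0: index 0 -> 0 (same)
  Node 1: index 5 -> 5 (same)
  Node 2: index 1 -> 1 (same)
  Node 3: index 2 -> 2 (same)
  Node 4: index 3 -> 3 (same)
  Node 5: index 4 -> 4 (same)
Nodes that changed position: none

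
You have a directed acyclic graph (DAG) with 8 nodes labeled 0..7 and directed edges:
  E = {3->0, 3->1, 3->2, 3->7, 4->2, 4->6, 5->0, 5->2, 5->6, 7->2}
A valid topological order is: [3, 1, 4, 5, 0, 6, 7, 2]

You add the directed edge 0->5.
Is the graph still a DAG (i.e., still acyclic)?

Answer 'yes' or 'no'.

Answer: no

Derivation:
Given toposort: [3, 1, 4, 5, 0, 6, 7, 2]
Position of 0: index 4; position of 5: index 3
New edge 0->5: backward (u after v in old order)
Backward edge: old toposort is now invalid. Check if this creates a cycle.
Does 5 already reach 0? Reachable from 5: [0, 2, 5, 6]. YES -> cycle!
Still a DAG? no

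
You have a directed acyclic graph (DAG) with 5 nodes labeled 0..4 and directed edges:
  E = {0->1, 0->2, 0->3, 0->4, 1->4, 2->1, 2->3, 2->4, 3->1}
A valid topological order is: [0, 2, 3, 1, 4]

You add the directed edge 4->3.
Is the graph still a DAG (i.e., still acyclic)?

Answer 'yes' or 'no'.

Given toposort: [0, 2, 3, 1, 4]
Position of 4: index 4; position of 3: index 2
New edge 4->3: backward (u after v in old order)
Backward edge: old toposort is now invalid. Check if this creates a cycle.
Does 3 already reach 4? Reachable from 3: [1, 3, 4]. YES -> cycle!
Still a DAG? no

Answer: no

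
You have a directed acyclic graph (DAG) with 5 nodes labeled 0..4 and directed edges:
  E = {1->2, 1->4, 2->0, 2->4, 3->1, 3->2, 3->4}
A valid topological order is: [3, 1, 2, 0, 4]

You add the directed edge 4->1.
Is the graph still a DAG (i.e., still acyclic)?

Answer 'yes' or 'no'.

Answer: no

Derivation:
Given toposort: [3, 1, 2, 0, 4]
Position of 4: index 4; position of 1: index 1
New edge 4->1: backward (u after v in old order)
Backward edge: old toposort is now invalid. Check if this creates a cycle.
Does 1 already reach 4? Reachable from 1: [0, 1, 2, 4]. YES -> cycle!
Still a DAG? no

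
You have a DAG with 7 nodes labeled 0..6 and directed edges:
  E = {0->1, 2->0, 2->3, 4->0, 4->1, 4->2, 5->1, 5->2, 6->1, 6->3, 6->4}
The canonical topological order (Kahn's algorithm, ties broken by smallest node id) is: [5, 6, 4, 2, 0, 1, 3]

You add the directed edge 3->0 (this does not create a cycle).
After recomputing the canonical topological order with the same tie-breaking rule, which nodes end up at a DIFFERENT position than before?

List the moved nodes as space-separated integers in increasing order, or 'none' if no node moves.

Old toposort: [5, 6, 4, 2, 0, 1, 3]
Added edge 3->0
Recompute Kahn (smallest-id tiebreak):
  initial in-degrees: [3, 4, 2, 2, 1, 0, 0]
  ready (indeg=0): [5, 6]
  pop 5: indeg[1]->3; indeg[2]->1 | ready=[6] | order so far=[5]
  pop 6: indeg[1]->2; indeg[3]->1; indeg[4]->0 | ready=[4] | order so far=[5, 6]
  pop 4: indeg[0]->2; indeg[1]->1; indeg[2]->0 | ready=[2] | order so far=[5, 6, 4]
  pop 2: indeg[0]->1; indeg[3]->0 | ready=[3] | order so far=[5, 6, 4, 2]
  pop 3: indeg[0]->0 | ready=[0] | order so far=[5, 6, 4, 2, 3]
  pop 0: indeg[1]->0 | ready=[1] | order so far=[5, 6, 4, 2, 3, 0]
  pop 1: no out-edges | ready=[] | order so far=[5, 6, 4, 2, 3, 0, 1]
New canonical toposort: [5, 6, 4, 2, 3, 0, 1]
Compare positions:
  Node 0: index 4 -> 5 (moved)
  Node 1: index 5 -> 6 (moved)
  Node 2: index 3 -> 3 (same)
  Node 3: index 6 -> 4 (moved)
  Node 4: index 2 -> 2 (same)
  Node 5: index 0 -> 0 (same)
  Node 6: index 1 -> 1 (same)
Nodes that changed position: 0 1 3

Answer: 0 1 3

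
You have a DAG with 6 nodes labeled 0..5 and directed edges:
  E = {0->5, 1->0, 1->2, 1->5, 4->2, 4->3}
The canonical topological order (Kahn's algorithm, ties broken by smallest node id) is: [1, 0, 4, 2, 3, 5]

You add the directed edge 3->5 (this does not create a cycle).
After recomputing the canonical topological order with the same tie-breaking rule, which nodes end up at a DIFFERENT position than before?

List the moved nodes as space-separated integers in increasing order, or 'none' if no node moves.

Old toposort: [1, 0, 4, 2, 3, 5]
Added edge 3->5
Recompute Kahn (smallest-id tiebreak):
  initial in-degrees: [1, 0, 2, 1, 0, 3]
  ready (indeg=0): [1, 4]
  pop 1: indeg[0]->0; indeg[2]->1; indeg[5]->2 | ready=[0, 4] | order so far=[1]
  pop 0: indeg[5]->1 | ready=[4] | order so far=[1, 0]
  pop 4: indeg[2]->0; indeg[3]->0 | ready=[2, 3] | order so far=[1, 0, 4]
  pop 2: no out-edges | ready=[3] | order so far=[1, 0, 4, 2]
  pop 3: indeg[5]->0 | ready=[5] | order so far=[1, 0, 4, 2, 3]
  pop 5: no out-edges | ready=[] | order so far=[1, 0, 4, 2, 3, 5]
New canonical toposort: [1, 0, 4, 2, 3, 5]
Compare positions:
  Node 0: index 1 -> 1 (same)
  Node 1: index 0 -> 0 (same)
  Node 2: index 3 -> 3 (same)
  Node 3: index 4 -> 4 (same)
  Node 4: index 2 -> 2 (same)
  Node 5: index 5 -> 5 (same)
Nodes that changed position: none

Answer: none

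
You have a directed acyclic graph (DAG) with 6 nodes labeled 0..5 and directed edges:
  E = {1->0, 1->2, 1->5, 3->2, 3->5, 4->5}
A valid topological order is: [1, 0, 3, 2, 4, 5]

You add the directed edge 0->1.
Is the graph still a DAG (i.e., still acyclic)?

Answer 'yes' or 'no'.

Answer: no

Derivation:
Given toposort: [1, 0, 3, 2, 4, 5]
Position of 0: index 1; position of 1: index 0
New edge 0->1: backward (u after v in old order)
Backward edge: old toposort is now invalid. Check if this creates a cycle.
Does 1 already reach 0? Reachable from 1: [0, 1, 2, 5]. YES -> cycle!
Still a DAG? no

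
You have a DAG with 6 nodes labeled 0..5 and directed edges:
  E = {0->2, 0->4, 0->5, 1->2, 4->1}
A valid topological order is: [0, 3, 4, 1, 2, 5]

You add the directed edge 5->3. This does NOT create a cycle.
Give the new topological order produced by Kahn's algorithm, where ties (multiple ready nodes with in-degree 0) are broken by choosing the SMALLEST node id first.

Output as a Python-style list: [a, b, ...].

Answer: [0, 4, 1, 2, 5, 3]

Derivation:
Old toposort: [0, 3, 4, 1, 2, 5]
Added edge: 5->3
Position of 5 (5) > position of 3 (1). Must reorder: 5 must now come before 3.
Run Kahn's algorithm (break ties by smallest node id):
  initial in-degrees: [0, 1, 2, 1, 1, 1]
  ready (indeg=0): [0]
  pop 0: indeg[2]->1; indeg[4]->0; indeg[5]->0 | ready=[4, 5] | order so far=[0]
  pop 4: indeg[1]->0 | ready=[1, 5] | order so far=[0, 4]
  pop 1: indeg[2]->0 | ready=[2, 5] | order so far=[0, 4, 1]
  pop 2: no out-edges | ready=[5] | order so far=[0, 4, 1, 2]
  pop 5: indeg[3]->0 | ready=[3] | order so far=[0, 4, 1, 2, 5]
  pop 3: no out-edges | ready=[] | order so far=[0, 4, 1, 2, 5, 3]
  Result: [0, 4, 1, 2, 5, 3]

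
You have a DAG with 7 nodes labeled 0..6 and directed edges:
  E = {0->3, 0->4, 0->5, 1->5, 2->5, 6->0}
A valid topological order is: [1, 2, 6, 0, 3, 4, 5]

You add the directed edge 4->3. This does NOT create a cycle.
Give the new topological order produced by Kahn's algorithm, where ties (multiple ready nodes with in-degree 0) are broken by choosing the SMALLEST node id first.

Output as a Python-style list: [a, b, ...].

Answer: [1, 2, 6, 0, 4, 3, 5]

Derivation:
Old toposort: [1, 2, 6, 0, 3, 4, 5]
Added edge: 4->3
Position of 4 (5) > position of 3 (4). Must reorder: 4 must now come before 3.
Run Kahn's algorithm (break ties by smallest node id):
  initial in-degrees: [1, 0, 0, 2, 1, 3, 0]
  ready (indeg=0): [1, 2, 6]
  pop 1: indeg[5]->2 | ready=[2, 6] | order so far=[1]
  pop 2: indeg[5]->1 | ready=[6] | order so far=[1, 2]
  pop 6: indeg[0]->0 | ready=[0] | order so far=[1, 2, 6]
  pop 0: indeg[3]->1; indeg[4]->0; indeg[5]->0 | ready=[4, 5] | order so far=[1, 2, 6, 0]
  pop 4: indeg[3]->0 | ready=[3, 5] | order so far=[1, 2, 6, 0, 4]
  pop 3: no out-edges | ready=[5] | order so far=[1, 2, 6, 0, 4, 3]
  pop 5: no out-edges | ready=[] | order so far=[1, 2, 6, 0, 4, 3, 5]
  Result: [1, 2, 6, 0, 4, 3, 5]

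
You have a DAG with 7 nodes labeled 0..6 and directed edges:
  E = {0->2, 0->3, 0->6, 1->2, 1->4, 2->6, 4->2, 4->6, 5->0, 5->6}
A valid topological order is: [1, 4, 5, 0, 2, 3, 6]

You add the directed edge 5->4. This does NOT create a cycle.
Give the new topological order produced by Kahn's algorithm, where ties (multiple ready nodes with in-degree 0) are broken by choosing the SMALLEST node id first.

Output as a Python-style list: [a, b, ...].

Old toposort: [1, 4, 5, 0, 2, 3, 6]
Added edge: 5->4
Position of 5 (2) > position of 4 (1). Must reorder: 5 must now come before 4.
Run Kahn's algorithm (break ties by smallest node id):
  initial in-degrees: [1, 0, 3, 1, 2, 0, 4]
  ready (indeg=0): [1, 5]
  pop 1: indeg[2]->2; indeg[4]->1 | ready=[5] | order so far=[1]
  pop 5: indeg[0]->0; indeg[4]->0; indeg[6]->3 | ready=[0, 4] | order so far=[1, 5]
  pop 0: indeg[2]->1; indeg[3]->0; indeg[6]->2 | ready=[3, 4] | order so far=[1, 5, 0]
  pop 3: no out-edges | ready=[4] | order so far=[1, 5, 0, 3]
  pop 4: indeg[2]->0; indeg[6]->1 | ready=[2] | order so far=[1, 5, 0, 3, 4]
  pop 2: indeg[6]->0 | ready=[6] | order so far=[1, 5, 0, 3, 4, 2]
  pop 6: no out-edges | ready=[] | order so far=[1, 5, 0, 3, 4, 2, 6]
  Result: [1, 5, 0, 3, 4, 2, 6]

Answer: [1, 5, 0, 3, 4, 2, 6]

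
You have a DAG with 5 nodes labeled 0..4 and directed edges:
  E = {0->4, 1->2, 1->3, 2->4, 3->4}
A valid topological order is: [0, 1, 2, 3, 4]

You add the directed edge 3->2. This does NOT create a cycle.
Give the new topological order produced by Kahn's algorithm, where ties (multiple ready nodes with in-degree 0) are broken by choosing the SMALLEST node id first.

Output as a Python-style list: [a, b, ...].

Old toposort: [0, 1, 2, 3, 4]
Added edge: 3->2
Position of 3 (3) > position of 2 (2). Must reorder: 3 must now come before 2.
Run Kahn's algorithm (break ties by smallest node id):
  initial in-degrees: [0, 0, 2, 1, 3]
  ready (indeg=0): [0, 1]
  pop 0: indeg[4]->2 | ready=[1] | order so far=[0]
  pop 1: indeg[2]->1; indeg[3]->0 | ready=[3] | order so far=[0, 1]
  pop 3: indeg[2]->0; indeg[4]->1 | ready=[2] | order so far=[0, 1, 3]
  pop 2: indeg[4]->0 | ready=[4] | order so far=[0, 1, 3, 2]
  pop 4: no out-edges | ready=[] | order so far=[0, 1, 3, 2, 4]
  Result: [0, 1, 3, 2, 4]

Answer: [0, 1, 3, 2, 4]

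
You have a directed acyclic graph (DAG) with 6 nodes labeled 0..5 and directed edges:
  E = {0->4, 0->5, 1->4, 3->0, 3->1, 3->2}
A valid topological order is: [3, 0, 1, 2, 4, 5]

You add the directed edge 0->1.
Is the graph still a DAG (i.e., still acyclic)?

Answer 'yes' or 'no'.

Answer: yes

Derivation:
Given toposort: [3, 0, 1, 2, 4, 5]
Position of 0: index 1; position of 1: index 2
New edge 0->1: forward
Forward edge: respects the existing order. Still a DAG, same toposort still valid.
Still a DAG? yes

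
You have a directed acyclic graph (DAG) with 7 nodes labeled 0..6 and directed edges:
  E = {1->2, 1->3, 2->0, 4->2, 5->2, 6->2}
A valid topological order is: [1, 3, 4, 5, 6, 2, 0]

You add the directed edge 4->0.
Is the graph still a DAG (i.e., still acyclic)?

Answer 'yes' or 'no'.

Answer: yes

Derivation:
Given toposort: [1, 3, 4, 5, 6, 2, 0]
Position of 4: index 2; position of 0: index 6
New edge 4->0: forward
Forward edge: respects the existing order. Still a DAG, same toposort still valid.
Still a DAG? yes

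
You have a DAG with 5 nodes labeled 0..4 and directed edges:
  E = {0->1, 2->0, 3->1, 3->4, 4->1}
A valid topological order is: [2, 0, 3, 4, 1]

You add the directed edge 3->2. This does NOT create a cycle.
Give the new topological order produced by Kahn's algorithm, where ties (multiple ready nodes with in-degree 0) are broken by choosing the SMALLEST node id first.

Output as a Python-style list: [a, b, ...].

Answer: [3, 2, 0, 4, 1]

Derivation:
Old toposort: [2, 0, 3, 4, 1]
Added edge: 3->2
Position of 3 (2) > position of 2 (0). Must reorder: 3 must now come before 2.
Run Kahn's algorithm (break ties by smallest node id):
  initial in-degrees: [1, 3, 1, 0, 1]
  ready (indeg=0): [3]
  pop 3: indeg[1]->2; indeg[2]->0; indeg[4]->0 | ready=[2, 4] | order so far=[3]
  pop 2: indeg[0]->0 | ready=[0, 4] | order so far=[3, 2]
  pop 0: indeg[1]->1 | ready=[4] | order so far=[3, 2, 0]
  pop 4: indeg[1]->0 | ready=[1] | order so far=[3, 2, 0, 4]
  pop 1: no out-edges | ready=[] | order so far=[3, 2, 0, 4, 1]
  Result: [3, 2, 0, 4, 1]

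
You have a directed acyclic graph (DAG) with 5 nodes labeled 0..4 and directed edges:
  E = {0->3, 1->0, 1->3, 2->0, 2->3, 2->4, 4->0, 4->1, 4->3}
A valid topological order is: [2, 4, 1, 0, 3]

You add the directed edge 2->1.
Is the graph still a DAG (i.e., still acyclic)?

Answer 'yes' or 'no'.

Answer: yes

Derivation:
Given toposort: [2, 4, 1, 0, 3]
Position of 2: index 0; position of 1: index 2
New edge 2->1: forward
Forward edge: respects the existing order. Still a DAG, same toposort still valid.
Still a DAG? yes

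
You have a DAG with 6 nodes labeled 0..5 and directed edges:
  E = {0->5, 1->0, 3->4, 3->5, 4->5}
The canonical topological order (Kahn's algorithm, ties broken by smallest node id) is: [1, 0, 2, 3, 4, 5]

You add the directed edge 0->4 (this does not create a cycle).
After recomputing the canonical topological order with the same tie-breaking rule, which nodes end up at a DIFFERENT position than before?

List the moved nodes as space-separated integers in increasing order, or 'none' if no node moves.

Old toposort: [1, 0, 2, 3, 4, 5]
Added edge 0->4
Recompute Kahn (smallest-id tiebreak):
  initial in-degrees: [1, 0, 0, 0, 2, 3]
  ready (indeg=0): [1, 2, 3]
  pop 1: indeg[0]->0 | ready=[0, 2, 3] | order so far=[1]
  pop 0: indeg[4]->1; indeg[5]->2 | ready=[2, 3] | order so far=[1, 0]
  pop 2: no out-edges | ready=[3] | order so far=[1, 0, 2]
  pop 3: indeg[4]->0; indeg[5]->1 | ready=[4] | order so far=[1, 0, 2, 3]
  pop 4: indeg[5]->0 | ready=[5] | order so far=[1, 0, 2, 3, 4]
  pop 5: no out-edges | ready=[] | order so far=[1, 0, 2, 3, 4, 5]
New canonical toposort: [1, 0, 2, 3, 4, 5]
Compare positions:
  Node 0: index 1 -> 1 (same)
  Node 1: index 0 -> 0 (same)
  Node 2: index 2 -> 2 (same)
  Node 3: index 3 -> 3 (same)
  Node 4: index 4 -> 4 (same)
  Node 5: index 5 -> 5 (same)
Nodes that changed position: none

Answer: none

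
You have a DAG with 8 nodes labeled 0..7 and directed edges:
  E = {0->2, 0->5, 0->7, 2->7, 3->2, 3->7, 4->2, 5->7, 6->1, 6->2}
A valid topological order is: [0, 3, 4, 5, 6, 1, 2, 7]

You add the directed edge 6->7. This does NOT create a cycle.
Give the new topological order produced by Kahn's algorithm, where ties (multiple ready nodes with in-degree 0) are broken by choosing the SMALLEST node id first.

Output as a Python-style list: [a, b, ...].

Old toposort: [0, 3, 4, 5, 6, 1, 2, 7]
Added edge: 6->7
Position of 6 (4) < position of 7 (7). Old order still valid.
Run Kahn's algorithm (break ties by smallest node id):
  initial in-degrees: [0, 1, 4, 0, 0, 1, 0, 5]
  ready (indeg=0): [0, 3, 4, 6]
  pop 0: indeg[2]->3; indeg[5]->0; indeg[7]->4 | ready=[3, 4, 5, 6] | order so far=[0]
  pop 3: indeg[2]->2; indeg[7]->3 | ready=[4, 5, 6] | order so far=[0, 3]
  pop 4: indeg[2]->1 | ready=[5, 6] | order so far=[0, 3, 4]
  pop 5: indeg[7]->2 | ready=[6] | order so far=[0, 3, 4, 5]
  pop 6: indeg[1]->0; indeg[2]->0; indeg[7]->1 | ready=[1, 2] | order so far=[0, 3, 4, 5, 6]
  pop 1: no out-edges | ready=[2] | order so far=[0, 3, 4, 5, 6, 1]
  pop 2: indeg[7]->0 | ready=[7] | order so far=[0, 3, 4, 5, 6, 1, 2]
  pop 7: no out-edges | ready=[] | order so far=[0, 3, 4, 5, 6, 1, 2, 7]
  Result: [0, 3, 4, 5, 6, 1, 2, 7]

Answer: [0, 3, 4, 5, 6, 1, 2, 7]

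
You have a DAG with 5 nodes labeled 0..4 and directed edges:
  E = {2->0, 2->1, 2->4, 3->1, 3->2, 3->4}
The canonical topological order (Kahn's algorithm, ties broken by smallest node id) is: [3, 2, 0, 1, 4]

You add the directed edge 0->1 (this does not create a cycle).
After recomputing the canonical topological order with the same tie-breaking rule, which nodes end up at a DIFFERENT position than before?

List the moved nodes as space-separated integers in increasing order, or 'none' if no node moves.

Answer: none

Derivation:
Old toposort: [3, 2, 0, 1, 4]
Added edge 0->1
Recompute Kahn (smallest-id tiebreak):
  initial in-degrees: [1, 3, 1, 0, 2]
  ready (indeg=0): [3]
  pop 3: indeg[1]->2; indeg[2]->0; indeg[4]->1 | ready=[2] | order so far=[3]
  pop 2: indeg[0]->0; indeg[1]->1; indeg[4]->0 | ready=[0, 4] | order so far=[3, 2]
  pop 0: indeg[1]->0 | ready=[1, 4] | order so far=[3, 2, 0]
  pop 1: no out-edges | ready=[4] | order so far=[3, 2, 0, 1]
  pop 4: no out-edges | ready=[] | order so far=[3, 2, 0, 1, 4]
New canonical toposort: [3, 2, 0, 1, 4]
Compare positions:
  Node 0: index 2 -> 2 (same)
  Node 1: index 3 -> 3 (same)
  Node 2: index 1 -> 1 (same)
  Node 3: index 0 -> 0 (same)
  Node 4: index 4 -> 4 (same)
Nodes that changed position: none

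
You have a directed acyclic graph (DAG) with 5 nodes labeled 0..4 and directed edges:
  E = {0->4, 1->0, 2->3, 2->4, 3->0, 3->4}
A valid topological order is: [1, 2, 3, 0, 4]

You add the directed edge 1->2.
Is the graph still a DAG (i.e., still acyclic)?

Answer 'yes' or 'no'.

Given toposort: [1, 2, 3, 0, 4]
Position of 1: index 0; position of 2: index 1
New edge 1->2: forward
Forward edge: respects the existing order. Still a DAG, same toposort still valid.
Still a DAG? yes

Answer: yes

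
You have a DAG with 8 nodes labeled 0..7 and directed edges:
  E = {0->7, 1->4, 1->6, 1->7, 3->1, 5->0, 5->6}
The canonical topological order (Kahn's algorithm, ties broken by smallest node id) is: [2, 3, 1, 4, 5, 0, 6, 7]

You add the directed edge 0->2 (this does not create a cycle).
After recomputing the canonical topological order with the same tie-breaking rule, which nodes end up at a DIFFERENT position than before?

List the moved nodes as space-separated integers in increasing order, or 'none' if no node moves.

Old toposort: [2, 3, 1, 4, 5, 0, 6, 7]
Added edge 0->2
Recompute Kahn (smallest-id tiebreak):
  initial in-degrees: [1, 1, 1, 0, 1, 0, 2, 2]
  ready (indeg=0): [3, 5]
  pop 3: indeg[1]->0 | ready=[1, 5] | order so far=[3]
  pop 1: indeg[4]->0; indeg[6]->1; indeg[7]->1 | ready=[4, 5] | order so far=[3, 1]
  pop 4: no out-edges | ready=[5] | order so far=[3, 1, 4]
  pop 5: indeg[0]->0; indeg[6]->0 | ready=[0, 6] | order so far=[3, 1, 4, 5]
  pop 0: indeg[2]->0; indeg[7]->0 | ready=[2, 6, 7] | order so far=[3, 1, 4, 5, 0]
  pop 2: no out-edges | ready=[6, 7] | order so far=[3, 1, 4, 5, 0, 2]
  pop 6: no out-edges | ready=[7] | order so far=[3, 1, 4, 5, 0, 2, 6]
  pop 7: no out-edges | ready=[] | order so far=[3, 1, 4, 5, 0, 2, 6, 7]
New canonical toposort: [3, 1, 4, 5, 0, 2, 6, 7]
Compare positions:
  Node 0: index 5 -> 4 (moved)
  Node 1: index 2 -> 1 (moved)
  Node 2: index 0 -> 5 (moved)
  Node 3: index 1 -> 0 (moved)
  Node 4: index 3 -> 2 (moved)
  Node 5: index 4 -> 3 (moved)
  Node 6: index 6 -> 6 (same)
  Node 7: index 7 -> 7 (same)
Nodes that changed position: 0 1 2 3 4 5

Answer: 0 1 2 3 4 5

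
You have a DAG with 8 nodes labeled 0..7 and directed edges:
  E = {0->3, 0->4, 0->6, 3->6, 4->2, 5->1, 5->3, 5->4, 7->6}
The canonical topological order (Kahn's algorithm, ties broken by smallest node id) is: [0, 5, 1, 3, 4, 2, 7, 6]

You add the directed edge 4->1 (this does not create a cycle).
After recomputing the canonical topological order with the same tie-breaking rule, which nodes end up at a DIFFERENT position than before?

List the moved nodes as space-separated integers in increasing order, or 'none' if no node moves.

Answer: 1 3 4

Derivation:
Old toposort: [0, 5, 1, 3, 4, 2, 7, 6]
Added edge 4->1
Recompute Kahn (smallest-id tiebreak):
  initial in-degrees: [0, 2, 1, 2, 2, 0, 3, 0]
  ready (indeg=0): [0, 5, 7]
  pop 0: indeg[3]->1; indeg[4]->1; indeg[6]->2 | ready=[5, 7] | order so far=[0]
  pop 5: indeg[1]->1; indeg[3]->0; indeg[4]->0 | ready=[3, 4, 7] | order so far=[0, 5]
  pop 3: indeg[6]->1 | ready=[4, 7] | order so far=[0, 5, 3]
  pop 4: indeg[1]->0; indeg[2]->0 | ready=[1, 2, 7] | order so far=[0, 5, 3, 4]
  pop 1: no out-edges | ready=[2, 7] | order so far=[0, 5, 3, 4, 1]
  pop 2: no out-edges | ready=[7] | order so far=[0, 5, 3, 4, 1, 2]
  pop 7: indeg[6]->0 | ready=[6] | order so far=[0, 5, 3, 4, 1, 2, 7]
  pop 6: no out-edges | ready=[] | order so far=[0, 5, 3, 4, 1, 2, 7, 6]
New canonical toposort: [0, 5, 3, 4, 1, 2, 7, 6]
Compare positions:
  Node 0: index 0 -> 0 (same)
  Node 1: index 2 -> 4 (moved)
  Node 2: index 5 -> 5 (same)
  Node 3: index 3 -> 2 (moved)
  Node 4: index 4 -> 3 (moved)
  Node 5: index 1 -> 1 (same)
  Node 6: index 7 -> 7 (same)
  Node 7: index 6 -> 6 (same)
Nodes that changed position: 1 3 4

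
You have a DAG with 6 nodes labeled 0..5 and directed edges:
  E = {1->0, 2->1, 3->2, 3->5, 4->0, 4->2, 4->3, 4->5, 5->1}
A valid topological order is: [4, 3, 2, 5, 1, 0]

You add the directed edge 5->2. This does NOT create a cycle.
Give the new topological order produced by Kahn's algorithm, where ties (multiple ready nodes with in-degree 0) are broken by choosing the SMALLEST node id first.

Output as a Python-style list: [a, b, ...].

Old toposort: [4, 3, 2, 5, 1, 0]
Added edge: 5->2
Position of 5 (3) > position of 2 (2). Must reorder: 5 must now come before 2.
Run Kahn's algorithm (break ties by smallest node id):
  initial in-degrees: [2, 2, 3, 1, 0, 2]
  ready (indeg=0): [4]
  pop 4: indeg[0]->1; indeg[2]->2; indeg[3]->0; indeg[5]->1 | ready=[3] | order so far=[4]
  pop 3: indeg[2]->1; indeg[5]->0 | ready=[5] | order so far=[4, 3]
  pop 5: indeg[1]->1; indeg[2]->0 | ready=[2] | order so far=[4, 3, 5]
  pop 2: indeg[1]->0 | ready=[1] | order so far=[4, 3, 5, 2]
  pop 1: indeg[0]->0 | ready=[0] | order so far=[4, 3, 5, 2, 1]
  pop 0: no out-edges | ready=[] | order so far=[4, 3, 5, 2, 1, 0]
  Result: [4, 3, 5, 2, 1, 0]

Answer: [4, 3, 5, 2, 1, 0]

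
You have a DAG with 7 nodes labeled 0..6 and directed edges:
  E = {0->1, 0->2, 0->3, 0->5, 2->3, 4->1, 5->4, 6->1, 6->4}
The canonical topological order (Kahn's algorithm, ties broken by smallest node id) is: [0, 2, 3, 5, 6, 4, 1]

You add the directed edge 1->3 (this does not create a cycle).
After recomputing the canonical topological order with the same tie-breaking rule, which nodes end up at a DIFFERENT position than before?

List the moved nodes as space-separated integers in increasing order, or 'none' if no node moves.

Old toposort: [0, 2, 3, 5, 6, 4, 1]
Added edge 1->3
Recompute Kahn (smallest-id tiebreak):
  initial in-degrees: [0, 3, 1, 3, 2, 1, 0]
  ready (indeg=0): [0, 6]
  pop 0: indeg[1]->2; indeg[2]->0; indeg[3]->2; indeg[5]->0 | ready=[2, 5, 6] | order so far=[0]
  pop 2: indeg[3]->1 | ready=[5, 6] | order so far=[0, 2]
  pop 5: indeg[4]->1 | ready=[6] | order so far=[0, 2, 5]
  pop 6: indeg[1]->1; indeg[4]->0 | ready=[4] | order so far=[0, 2, 5, 6]
  pop 4: indeg[1]->0 | ready=[1] | order so far=[0, 2, 5, 6, 4]
  pop 1: indeg[3]->0 | ready=[3] | order so far=[0, 2, 5, 6, 4, 1]
  pop 3: no out-edges | ready=[] | order so far=[0, 2, 5, 6, 4, 1, 3]
New canonical toposort: [0, 2, 5, 6, 4, 1, 3]
Compare positions:
  Node 0: index 0 -> 0 (same)
  Node 1: index 6 -> 5 (moved)
  Node 2: index 1 -> 1 (same)
  Node 3: index 2 -> 6 (moved)
  Node 4: index 5 -> 4 (moved)
  Node 5: index 3 -> 2 (moved)
  Node 6: index 4 -> 3 (moved)
Nodes that changed position: 1 3 4 5 6

Answer: 1 3 4 5 6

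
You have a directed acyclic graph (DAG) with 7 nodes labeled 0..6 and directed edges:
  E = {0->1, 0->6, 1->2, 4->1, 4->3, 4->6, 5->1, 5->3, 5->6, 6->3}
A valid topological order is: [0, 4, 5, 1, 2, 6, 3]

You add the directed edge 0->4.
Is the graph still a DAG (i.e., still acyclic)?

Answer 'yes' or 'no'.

Answer: yes

Derivation:
Given toposort: [0, 4, 5, 1, 2, 6, 3]
Position of 0: index 0; position of 4: index 1
New edge 0->4: forward
Forward edge: respects the existing order. Still a DAG, same toposort still valid.
Still a DAG? yes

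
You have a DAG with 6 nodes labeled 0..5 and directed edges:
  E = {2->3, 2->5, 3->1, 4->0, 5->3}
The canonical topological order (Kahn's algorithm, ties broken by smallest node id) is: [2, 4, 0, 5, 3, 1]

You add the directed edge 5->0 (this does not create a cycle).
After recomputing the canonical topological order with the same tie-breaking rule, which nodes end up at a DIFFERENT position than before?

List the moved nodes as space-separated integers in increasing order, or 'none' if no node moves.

Answer: 0 5

Derivation:
Old toposort: [2, 4, 0, 5, 3, 1]
Added edge 5->0
Recompute Kahn (smallest-id tiebreak):
  initial in-degrees: [2, 1, 0, 2, 0, 1]
  ready (indeg=0): [2, 4]
  pop 2: indeg[3]->1; indeg[5]->0 | ready=[4, 5] | order so far=[2]
  pop 4: indeg[0]->1 | ready=[5] | order so far=[2, 4]
  pop 5: indeg[0]->0; indeg[3]->0 | ready=[0, 3] | order so far=[2, 4, 5]
  pop 0: no out-edges | ready=[3] | order so far=[2, 4, 5, 0]
  pop 3: indeg[1]->0 | ready=[1] | order so far=[2, 4, 5, 0, 3]
  pop 1: no out-edges | ready=[] | order so far=[2, 4, 5, 0, 3, 1]
New canonical toposort: [2, 4, 5, 0, 3, 1]
Compare positions:
  Node 0: index 2 -> 3 (moved)
  Node 1: index 5 -> 5 (same)
  Node 2: index 0 -> 0 (same)
  Node 3: index 4 -> 4 (same)
  Node 4: index 1 -> 1 (same)
  Node 5: index 3 -> 2 (moved)
Nodes that changed position: 0 5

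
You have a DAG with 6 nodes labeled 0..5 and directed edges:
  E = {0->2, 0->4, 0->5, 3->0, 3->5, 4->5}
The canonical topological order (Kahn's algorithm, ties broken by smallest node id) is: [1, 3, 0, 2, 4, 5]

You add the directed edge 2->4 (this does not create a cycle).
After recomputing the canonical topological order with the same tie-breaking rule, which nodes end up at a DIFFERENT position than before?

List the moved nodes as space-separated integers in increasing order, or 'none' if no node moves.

Old toposort: [1, 3, 0, 2, 4, 5]
Added edge 2->4
Recompute Kahn (smallest-id tiebreak):
  initial in-degrees: [1, 0, 1, 0, 2, 3]
  ready (indeg=0): [1, 3]
  pop 1: no out-edges | ready=[3] | order so far=[1]
  pop 3: indeg[0]->0; indeg[5]->2 | ready=[0] | order so far=[1, 3]
  pop 0: indeg[2]->0; indeg[4]->1; indeg[5]->1 | ready=[2] | order so far=[1, 3, 0]
  pop 2: indeg[4]->0 | ready=[4] | order so far=[1, 3, 0, 2]
  pop 4: indeg[5]->0 | ready=[5] | order so far=[1, 3, 0, 2, 4]
  pop 5: no out-edges | ready=[] | order so far=[1, 3, 0, 2, 4, 5]
New canonical toposort: [1, 3, 0, 2, 4, 5]
Compare positions:
  Node 0: index 2 -> 2 (same)
  Node 1: index 0 -> 0 (same)
  Node 2: index 3 -> 3 (same)
  Node 3: index 1 -> 1 (same)
  Node 4: index 4 -> 4 (same)
  Node 5: index 5 -> 5 (same)
Nodes that changed position: none

Answer: none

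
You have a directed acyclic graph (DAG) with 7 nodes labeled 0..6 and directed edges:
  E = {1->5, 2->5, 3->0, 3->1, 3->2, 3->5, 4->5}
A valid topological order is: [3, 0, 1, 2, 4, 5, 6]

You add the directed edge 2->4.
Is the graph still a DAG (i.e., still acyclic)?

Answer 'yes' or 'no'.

Given toposort: [3, 0, 1, 2, 4, 5, 6]
Position of 2: index 3; position of 4: index 4
New edge 2->4: forward
Forward edge: respects the existing order. Still a DAG, same toposort still valid.
Still a DAG? yes

Answer: yes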